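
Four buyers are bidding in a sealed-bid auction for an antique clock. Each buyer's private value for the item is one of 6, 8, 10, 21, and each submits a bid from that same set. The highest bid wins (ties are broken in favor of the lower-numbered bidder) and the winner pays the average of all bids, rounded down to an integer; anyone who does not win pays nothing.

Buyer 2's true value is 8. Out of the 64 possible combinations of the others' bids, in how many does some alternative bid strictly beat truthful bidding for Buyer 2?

Others bid (8, 6, 6): truth gives 0; bid 10 gives 1 > 0. Violating.
Others bid (6, 6, 6): truth gives 2; no alternative beats it.
Others bid (6, 6, 8): truth gives 1; no alternative beats it.
(Checking all 64 profiles: 1 has a profitable deviation, 63 do not.)

1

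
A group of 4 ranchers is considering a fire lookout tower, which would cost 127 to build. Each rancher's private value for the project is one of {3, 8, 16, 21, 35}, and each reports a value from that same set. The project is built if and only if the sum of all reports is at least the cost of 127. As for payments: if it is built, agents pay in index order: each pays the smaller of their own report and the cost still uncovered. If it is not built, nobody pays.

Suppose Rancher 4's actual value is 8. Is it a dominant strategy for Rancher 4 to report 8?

Check each profile of the others' reports and compare truth against every alternative report.
Others report (3, 3, 3): truth gives 0, best alternative gives 0.
Others report (3, 3, 8): truth gives 0, best alternative gives 0.
Others report (3, 3, 16): truth gives 0, best alternative gives 0.
Others report (3, 3, 21): truth gives 0, best alternative gives 0.
Others report (3, 3, 35): truth gives 0, best alternative gives 0.
Others report (3, 8, 3): truth gives 0, best alternative gives 0.
(Remaining 119 profiles checked similarly; truth is weakly best in each.)
In every case the truthful report is at least as good as any alternative, so it is a dominant strategy.

Yes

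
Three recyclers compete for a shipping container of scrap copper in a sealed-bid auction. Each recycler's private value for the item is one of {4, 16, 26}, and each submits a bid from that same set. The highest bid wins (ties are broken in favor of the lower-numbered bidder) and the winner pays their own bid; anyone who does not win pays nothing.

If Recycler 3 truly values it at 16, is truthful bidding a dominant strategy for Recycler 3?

Check each profile of the others' bids and compare truth against every alternative bid.
Others bid (4, 4): truth gives 0, best alternative gives 0.
Others bid (4, 16): truth gives 0, best alternative gives 0.
Others bid (4, 26): truth gives 0, best alternative gives 0.
Others bid (16, 4): truth gives 0, best alternative gives 0.
Others bid (16, 16): truth gives 0, best alternative gives 0.
Others bid (16, 26): truth gives 0, best alternative gives 0.
(Remaining 3 profiles checked similarly; truth is weakly best in each.)
In every case the truthful bid is at least as good as any alternative, so it is a dominant strategy.

Yes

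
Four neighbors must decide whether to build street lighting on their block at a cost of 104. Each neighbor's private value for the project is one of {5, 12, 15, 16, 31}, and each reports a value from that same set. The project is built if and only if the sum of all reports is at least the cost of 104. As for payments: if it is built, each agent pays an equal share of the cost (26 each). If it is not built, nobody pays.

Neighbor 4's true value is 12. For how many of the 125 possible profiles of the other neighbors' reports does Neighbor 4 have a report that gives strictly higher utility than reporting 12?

1

Others report (31, 31, 31): truth gives -14; report 5 gives 0 > -14. Violating.
Others report (5, 5, 5): truth gives 0; no alternative beats it.
Others report (5, 5, 12): truth gives 0; no alternative beats it.
(Checking all 125 profiles: 1 has a profitable deviation, 124 do not.)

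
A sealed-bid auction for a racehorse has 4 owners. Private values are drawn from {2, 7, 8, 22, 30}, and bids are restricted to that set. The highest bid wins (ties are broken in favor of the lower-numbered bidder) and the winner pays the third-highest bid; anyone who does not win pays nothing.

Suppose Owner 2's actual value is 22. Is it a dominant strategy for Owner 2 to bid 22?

Consider the case where Owner 1 bids 2, Owner 3 bids 2 and Owner 4 bids 30.
Truthful bid 22: loses, pays 0, utility 0.
Bid 30 instead: wins, pays 2, utility 22 - 2 = 20.
Since 20 > 0, bidding 30 is strictly better here, so truthful bidding is not dominant.

No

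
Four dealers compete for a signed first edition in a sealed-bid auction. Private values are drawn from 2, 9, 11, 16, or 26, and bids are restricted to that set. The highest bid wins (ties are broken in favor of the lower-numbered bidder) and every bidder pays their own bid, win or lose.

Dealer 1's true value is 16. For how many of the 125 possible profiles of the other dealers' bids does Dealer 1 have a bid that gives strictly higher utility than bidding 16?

Others bid (2, 2, 2): truth gives 0; bid 2 gives 14 > 0. Violating.
Others bid (2, 2, 9): truth gives 0; bid 9 gives 7 > 0. Violating.
Others bid (2, 2, 11): truth gives 0; bid 11 gives 5 > 0. Violating.
Others bid (2, 2, 26): truth gives -16; bid 2 gives -2 > -16. Violating.
Others bid (2, 2, 16): truth gives 0; no alternative beats it.
Others bid (2, 9, 16): truth gives 0; no alternative beats it.
(Checking all 125 profiles: 88 have a profitable deviation, 37 do not.)

88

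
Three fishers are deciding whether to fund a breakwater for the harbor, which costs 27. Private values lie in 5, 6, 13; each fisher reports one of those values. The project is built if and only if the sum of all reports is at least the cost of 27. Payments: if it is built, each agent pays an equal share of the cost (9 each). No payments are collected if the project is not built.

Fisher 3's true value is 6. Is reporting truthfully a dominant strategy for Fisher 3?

Yes

Check each profile of the others' reports and compare truth against every alternative report.
Others report (13, 13): truth gives -3, best alternative gives -3.
Others report (5, 5): truth gives 0, best alternative gives 0.
Others report (5, 6): truth gives 0, best alternative gives 0.
Others report (5, 13): truth gives 0, best alternative gives 0.
Others report (6, 5): truth gives 0, best alternative gives 0.
Others report (6, 6): truth gives 0, best alternative gives 0.
(Remaining 3 profiles checked similarly; truth is weakly best in each.)
In every case the truthful report is at least as good as any alternative, so it is a dominant strategy.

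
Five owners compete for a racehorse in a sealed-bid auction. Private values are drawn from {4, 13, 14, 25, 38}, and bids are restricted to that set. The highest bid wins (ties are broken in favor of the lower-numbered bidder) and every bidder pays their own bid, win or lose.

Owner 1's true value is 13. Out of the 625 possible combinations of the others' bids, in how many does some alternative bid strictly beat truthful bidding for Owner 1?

610

Others bid (4, 4, 4, 4): truth gives 0; bid 4 gives 9 > 0. Violating.
Others bid (4, 4, 4, 14): truth gives -13; bid 14 gives -1 > -13. Violating.
Others bid (4, 4, 4, 25): truth gives -13; bid 4 gives -4 > -13. Violating.
Others bid (4, 4, 4, 38): truth gives -13; bid 4 gives -4 > -13. Violating.
Others bid (4, 4, 4, 13): truth gives 0; no alternative beats it.
Others bid (4, 4, 13, 4): truth gives 0; no alternative beats it.
(Checking all 625 profiles: 610 have a profitable deviation, 15 do not.)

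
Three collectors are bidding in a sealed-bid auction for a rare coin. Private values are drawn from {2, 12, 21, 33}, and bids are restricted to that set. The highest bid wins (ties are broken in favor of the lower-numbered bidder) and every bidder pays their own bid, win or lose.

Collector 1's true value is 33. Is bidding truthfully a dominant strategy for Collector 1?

No

Consider the case where Collector 2 bids 2 and Collector 3 bids 2.
Truthful bid 33: wins, pays 33, utility 33 - 33 = 0.
Bid 2 instead: wins, pays 2, utility 33 - 2 = 31.
Since 31 > 0, bidding 2 is strictly better here, so truthful bidding is not dominant.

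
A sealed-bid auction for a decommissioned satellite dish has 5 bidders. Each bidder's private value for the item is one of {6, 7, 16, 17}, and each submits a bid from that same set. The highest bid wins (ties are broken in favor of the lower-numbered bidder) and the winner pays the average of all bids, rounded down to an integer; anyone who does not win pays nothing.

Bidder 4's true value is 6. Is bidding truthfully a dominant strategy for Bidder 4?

Check each profile of the others' bids and compare truth against every alternative bid.
Others bid (6, 6, 6, 6): truth gives 0, best alternative gives 0.
Others bid (6, 6, 6, 7): truth gives 0, best alternative gives 0.
Others bid (6, 6, 6, 16): truth gives 0, best alternative gives 0.
Others bid (6, 6, 6, 17): truth gives 0, best alternative gives 0.
Others bid (6, 6, 7, 6): truth gives 0, best alternative gives 0.
Others bid (6, 6, 7, 7): truth gives 0, best alternative gives 0.
(Remaining 250 profiles checked similarly; truth is weakly best in each.)
In every case the truthful bid is at least as good as any alternative, so it is a dominant strategy.

Yes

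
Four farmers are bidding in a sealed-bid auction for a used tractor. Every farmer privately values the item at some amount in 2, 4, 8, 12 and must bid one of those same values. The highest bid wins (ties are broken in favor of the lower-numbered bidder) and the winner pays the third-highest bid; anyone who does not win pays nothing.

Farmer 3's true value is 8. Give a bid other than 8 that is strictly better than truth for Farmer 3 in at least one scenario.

12

Suppose Farmer 1 bids 2, Farmer 2 bids 2 and Farmer 4 bids 12.
Bid 8: loses, pays 0, utility 0.
Bid 12: wins, pays 2, utility 8 - 2 = 6.
So bidding 12 beats truth here (6 > 0).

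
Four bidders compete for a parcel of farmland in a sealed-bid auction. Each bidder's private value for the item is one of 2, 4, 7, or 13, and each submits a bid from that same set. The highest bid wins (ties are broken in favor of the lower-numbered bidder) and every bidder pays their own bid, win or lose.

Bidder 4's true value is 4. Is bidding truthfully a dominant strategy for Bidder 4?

Consider the case where Bidder 1 bids 2, Bidder 2 bids 2 and Bidder 3 bids 4.
Truthful bid 4: loses but pays 4, utility -4.
Bid 2 instead: loses but pays 2, utility -2.
Since -2 > -4, bidding 2 is strictly better here, so truthful bidding is not dominant.

No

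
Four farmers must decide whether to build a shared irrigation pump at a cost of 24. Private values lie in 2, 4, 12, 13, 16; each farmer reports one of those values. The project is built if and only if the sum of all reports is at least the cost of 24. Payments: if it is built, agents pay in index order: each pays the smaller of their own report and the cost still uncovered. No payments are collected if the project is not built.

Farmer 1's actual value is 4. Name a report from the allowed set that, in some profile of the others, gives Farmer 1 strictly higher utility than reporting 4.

Suppose Farmer 2 reports 2, Farmer 3 reports 4 and Farmer 4 reports 16.
Report 4: project built, pays 4, utility 4 - 4 = 0.
Report 2: project built, pays 2, utility 4 - 2 = 2.
So reporting 2 beats truth here (2 > 0).

2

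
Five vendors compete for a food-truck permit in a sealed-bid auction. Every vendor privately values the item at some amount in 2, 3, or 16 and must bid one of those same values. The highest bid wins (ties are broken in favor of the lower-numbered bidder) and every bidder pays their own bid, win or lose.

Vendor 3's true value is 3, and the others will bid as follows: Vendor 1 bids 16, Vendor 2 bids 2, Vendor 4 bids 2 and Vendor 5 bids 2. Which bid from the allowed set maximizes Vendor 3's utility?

Bid 2: loses but pays 2, utility -2.
Bid 3: loses but pays 3, utility -3.
Bid 16: loses but pays 16, utility -16.
The best choice is 2 with utility -2.

2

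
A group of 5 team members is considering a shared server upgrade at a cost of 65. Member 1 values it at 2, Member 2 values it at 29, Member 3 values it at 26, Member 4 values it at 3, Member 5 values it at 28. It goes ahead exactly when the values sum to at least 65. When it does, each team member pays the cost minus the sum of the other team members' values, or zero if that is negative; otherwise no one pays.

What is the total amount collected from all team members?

14

Total value 88 ≥ cost 65, so it is built.
Member 1: others sum to 86; max(0, 65 - 86) = 0.
Member 2: others sum to 59; max(0, 65 - 59) = 6.
Member 3: others sum to 62; max(0, 65 - 62) = 3.
Member 4: others sum to 85; max(0, 65 - 85) = 0.
Member 5: others sum to 60; max(0, 65 - 60) = 5.
Total collected = 0 + 6 + 3 + 0 + 5 = 14.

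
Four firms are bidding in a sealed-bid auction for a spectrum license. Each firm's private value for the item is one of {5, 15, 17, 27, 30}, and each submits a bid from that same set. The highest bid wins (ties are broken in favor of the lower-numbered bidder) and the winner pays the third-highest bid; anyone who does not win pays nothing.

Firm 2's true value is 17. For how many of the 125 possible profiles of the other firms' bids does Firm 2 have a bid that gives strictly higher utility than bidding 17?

24

Others bid (5, 5, 27): truth gives 0; bid 27 gives 12 > 0. Violating.
Others bid (5, 5, 30): truth gives 0; bid 30 gives 12 > 0. Violating.
Others bid (5, 15, 27): truth gives 0; bid 27 gives 2 > 0. Violating.
Others bid (5, 15, 30): truth gives 0; bid 30 gives 2 > 0. Violating.
Others bid (5, 5, 5): truth gives 12; no alternative beats it.
Others bid (5, 5, 15): truth gives 12; no alternative beats it.
(Checking all 125 profiles: 24 have a profitable deviation, 101 do not.)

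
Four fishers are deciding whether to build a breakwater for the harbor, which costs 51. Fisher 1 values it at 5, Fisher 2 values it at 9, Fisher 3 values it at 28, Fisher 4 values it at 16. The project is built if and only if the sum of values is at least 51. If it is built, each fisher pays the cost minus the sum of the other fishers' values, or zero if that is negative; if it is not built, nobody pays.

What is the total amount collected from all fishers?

Total value 58 ≥ cost 51, so it is built.
Fisher 1: others sum to 53; max(0, 51 - 53) = 0.
Fisher 2: others sum to 49; max(0, 51 - 49) = 2.
Fisher 3: others sum to 30; max(0, 51 - 30) = 21.
Fisher 4: others sum to 42; max(0, 51 - 42) = 9.
Total collected = 0 + 2 + 21 + 9 = 32.

32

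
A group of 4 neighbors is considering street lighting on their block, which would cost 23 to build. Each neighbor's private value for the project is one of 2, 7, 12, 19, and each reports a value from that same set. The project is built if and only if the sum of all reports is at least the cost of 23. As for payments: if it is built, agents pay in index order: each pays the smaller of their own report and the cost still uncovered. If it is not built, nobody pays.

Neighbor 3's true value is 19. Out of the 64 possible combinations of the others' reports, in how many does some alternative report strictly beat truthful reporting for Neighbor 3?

Others report (2, 2, 7): truth gives 0; report 12 gives 7 > 0. Violating.
Others report (2, 2, 12): truth gives 0; report 7 gives 12 > 0. Violating.
Others report (2, 2, 19): truth gives 0; report 2 gives 17 > 0. Violating.
Others report (2, 7, 2): truth gives 5; report 12 gives 7 > 5. Violating.
Others report (2, 2, 2): truth gives 0; no alternative beats it.
Others report (2, 19, 2): truth gives 17; no alternative beats it.
(Checking all 64 profiles: 31 have a profitable deviation, 33 do not.)

31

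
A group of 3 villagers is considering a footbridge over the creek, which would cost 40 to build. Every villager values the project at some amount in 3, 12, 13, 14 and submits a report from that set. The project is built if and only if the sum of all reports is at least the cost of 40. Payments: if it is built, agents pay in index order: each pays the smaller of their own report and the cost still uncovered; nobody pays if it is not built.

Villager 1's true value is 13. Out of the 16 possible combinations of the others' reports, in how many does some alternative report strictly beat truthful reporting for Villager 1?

Others report (14, 14): truth gives 0; report 12 gives 1 > 0. Violating.
Others report (3, 3): truth gives 0; no alternative beats it.
Others report (3, 12): truth gives 0; no alternative beats it.
(Checking all 16 profiles: 1 has a profitable deviation, 15 do not.)

1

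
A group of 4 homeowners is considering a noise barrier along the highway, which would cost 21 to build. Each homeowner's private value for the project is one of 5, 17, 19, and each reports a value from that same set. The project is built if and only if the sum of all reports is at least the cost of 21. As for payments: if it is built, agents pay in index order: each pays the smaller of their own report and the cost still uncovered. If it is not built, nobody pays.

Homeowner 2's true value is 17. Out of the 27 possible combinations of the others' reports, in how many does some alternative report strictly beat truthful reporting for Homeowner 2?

Others report (5, 5, 17): truth gives 1; report 5 gives 12 > 1. Violating.
Others report (5, 5, 19): truth gives 1; report 5 gives 12 > 1. Violating.
Others report (5, 17, 5): truth gives 1; report 5 gives 12 > 1. Violating.
Others report (5, 17, 17): truth gives 1; report 5 gives 12 > 1. Violating.
Others report (5, 5, 5): truth gives 1; no alternative beats it.
Others report (17, 5, 5): truth gives 13; no alternative beats it.
(Checking all 27 profiles: 8 have a profitable deviation, 19 do not.)

8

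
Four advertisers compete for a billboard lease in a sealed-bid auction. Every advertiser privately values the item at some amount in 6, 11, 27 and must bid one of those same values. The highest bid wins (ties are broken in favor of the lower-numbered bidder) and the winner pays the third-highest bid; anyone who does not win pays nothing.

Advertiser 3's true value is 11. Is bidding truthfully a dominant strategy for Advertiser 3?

Consider the case where Advertiser 1 bids 6, Advertiser 2 bids 6 and Advertiser 4 bids 27.
Truthful bid 11: loses, pays 0, utility 0.
Bid 27 instead: wins, pays 6, utility 11 - 6 = 5.
Since 5 > 0, bidding 27 is strictly better here, so truthful bidding is not dominant.

No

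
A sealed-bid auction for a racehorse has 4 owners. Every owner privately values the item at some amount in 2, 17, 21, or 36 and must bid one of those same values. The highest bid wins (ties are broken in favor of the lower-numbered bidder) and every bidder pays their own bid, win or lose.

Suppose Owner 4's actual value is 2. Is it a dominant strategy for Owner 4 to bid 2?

Yes

Check each profile of the others' bids and compare truth against every alternative bid.
Others bid (2, 2, 17): truth gives -2, best alternative gives -17.
Others bid (2, 2, 21): truth gives -2, best alternative gives -17.
Others bid (2, 2, 36): truth gives -2, best alternative gives -17.
Others bid (2, 17, 2): truth gives -2, best alternative gives -17.
Others bid (2, 17, 17): truth gives -2, best alternative gives -17.
Others bid (2, 17, 21): truth gives -2, best alternative gives -17.
(Remaining 58 profiles checked similarly; truth is weakly best in each.)
In every case the truthful bid is at least as good as any alternative, so it is a dominant strategy.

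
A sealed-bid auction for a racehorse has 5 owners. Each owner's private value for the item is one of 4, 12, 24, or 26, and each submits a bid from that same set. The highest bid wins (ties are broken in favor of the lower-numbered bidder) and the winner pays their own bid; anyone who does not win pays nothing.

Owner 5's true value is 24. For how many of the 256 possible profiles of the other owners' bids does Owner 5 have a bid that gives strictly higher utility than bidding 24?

1

Others bid (4, 4, 4, 4): truth gives 0; bid 12 gives 12 > 0. Violating.
Others bid (4, 4, 4, 12): truth gives 0; no alternative beats it.
Others bid (4, 4, 4, 24): truth gives 0; no alternative beats it.
(Checking all 256 profiles: 1 has a profitable deviation, 255 do not.)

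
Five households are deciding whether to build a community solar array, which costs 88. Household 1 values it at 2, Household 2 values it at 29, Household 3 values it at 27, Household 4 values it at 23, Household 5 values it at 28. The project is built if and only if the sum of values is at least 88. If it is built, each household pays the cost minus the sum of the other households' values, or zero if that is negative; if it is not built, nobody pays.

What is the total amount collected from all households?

23

Total value 109 ≥ cost 88, so it is built.
Household 1: others sum to 107; max(0, 88 - 107) = 0.
Household 2: others sum to 80; max(0, 88 - 80) = 8.
Household 3: others sum to 82; max(0, 88 - 82) = 6.
Household 4: others sum to 86; max(0, 88 - 86) = 2.
Household 5: others sum to 81; max(0, 88 - 81) = 7.
Total collected = 0 + 8 + 6 + 2 + 7 = 23.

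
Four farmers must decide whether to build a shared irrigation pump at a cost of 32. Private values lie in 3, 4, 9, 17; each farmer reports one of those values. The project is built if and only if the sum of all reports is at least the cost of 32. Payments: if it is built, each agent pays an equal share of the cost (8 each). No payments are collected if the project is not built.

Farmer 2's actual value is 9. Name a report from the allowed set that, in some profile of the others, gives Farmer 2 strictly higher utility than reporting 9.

Suppose Farmer 1 reports 3, Farmer 3 reports 3 and Farmer 4 reports 9.
Report 9: project not built, utility 0.
Report 17: project built, pays 8, utility 9 - 8 = 1.
So reporting 17 beats truth here (1 > 0).

17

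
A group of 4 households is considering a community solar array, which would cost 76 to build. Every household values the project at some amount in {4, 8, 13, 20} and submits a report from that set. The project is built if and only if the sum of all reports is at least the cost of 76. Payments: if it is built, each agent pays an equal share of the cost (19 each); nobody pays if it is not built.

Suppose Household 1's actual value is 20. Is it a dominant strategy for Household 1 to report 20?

Check each profile of the others' reports and compare truth against every alternative report.
Others report (20, 20, 20): truth gives 1, best alternative gives 0.
Others report (4, 4, 4): truth gives 0, best alternative gives 0.
Others report (4, 4, 8): truth gives 0, best alternative gives 0.
Others report (4, 4, 13): truth gives 0, best alternative gives 0.
Others report (4, 4, 20): truth gives 0, best alternative gives 0.
Others report (4, 8, 4): truth gives 0, best alternative gives 0.
(Remaining 58 profiles checked similarly; truth is weakly best in each.)
In every case the truthful report is at least as good as any alternative, so it is a dominant strategy.

Yes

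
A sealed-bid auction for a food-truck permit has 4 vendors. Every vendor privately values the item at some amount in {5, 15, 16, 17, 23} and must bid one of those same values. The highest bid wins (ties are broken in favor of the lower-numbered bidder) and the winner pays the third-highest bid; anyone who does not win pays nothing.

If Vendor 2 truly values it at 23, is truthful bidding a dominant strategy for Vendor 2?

Check each profile of the others' bids and compare truth against every alternative bid.
Others bid (5, 5, 23): truth gives 18, best alternative gives 0.
Others bid (5, 23, 5): truth gives 18, best alternative gives 0.
Others bid (17, 5, 5): truth gives 18, best alternative gives 0.
Others bid (5, 15, 23): truth gives 8, best alternative gives 0.
Others bid (5, 23, 15): truth gives 8, best alternative gives 0.
Others bid (15, 5, 23): truth gives 8, best alternative gives 0.
(Remaining 119 profiles checked similarly; truth is weakly best in each.)
In every case the truthful bid is at least as good as any alternative, so it is a dominant strategy.

Yes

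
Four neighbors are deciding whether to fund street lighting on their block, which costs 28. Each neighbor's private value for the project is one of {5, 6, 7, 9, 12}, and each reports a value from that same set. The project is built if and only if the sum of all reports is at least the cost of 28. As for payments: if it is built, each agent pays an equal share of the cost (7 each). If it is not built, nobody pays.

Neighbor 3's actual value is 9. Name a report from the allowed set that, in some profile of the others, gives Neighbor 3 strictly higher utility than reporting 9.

Suppose Neighbor 1 reports 5, Neighbor 2 reports 5 and Neighbor 4 reports 6.
Report 9: project not built, utility 0.
Report 12: project built, pays 7, utility 9 - 7 = 2.
So reporting 12 beats truth here (2 > 0).

12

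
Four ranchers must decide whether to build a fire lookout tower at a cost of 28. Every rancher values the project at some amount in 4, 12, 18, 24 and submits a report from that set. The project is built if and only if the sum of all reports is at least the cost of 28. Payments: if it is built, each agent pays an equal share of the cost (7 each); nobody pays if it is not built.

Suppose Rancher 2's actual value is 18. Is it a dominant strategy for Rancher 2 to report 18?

Check each profile of the others' reports and compare truth against every alternative report.
Others report (4, 4, 4): truth gives 11, best alternative gives 11.
Others report (4, 4, 12): truth gives 11, best alternative gives 11.
Others report (4, 4, 18): truth gives 11, best alternative gives 11.
Others report (4, 4, 24): truth gives 11, best alternative gives 11.
Others report (4, 12, 4): truth gives 11, best alternative gives 11.
Others report (4, 12, 12): truth gives 11, best alternative gives 11.
(Remaining 58 profiles checked similarly; truth is weakly best in each.)
In every case the truthful report is at least as good as any alternative, so it is a dominant strategy.

Yes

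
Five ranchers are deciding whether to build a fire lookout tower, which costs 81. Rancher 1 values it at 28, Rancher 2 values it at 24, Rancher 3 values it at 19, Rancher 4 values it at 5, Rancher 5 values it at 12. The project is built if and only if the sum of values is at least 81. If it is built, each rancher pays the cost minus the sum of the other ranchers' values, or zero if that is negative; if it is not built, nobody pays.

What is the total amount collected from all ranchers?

Total value 88 ≥ cost 81, so it is built.
Rancher 1: others sum to 60; max(0, 81 - 60) = 21.
Rancher 2: others sum to 64; max(0, 81 - 64) = 17.
Rancher 3: others sum to 69; max(0, 81 - 69) = 12.
Rancher 4: others sum to 83; max(0, 81 - 83) = 0.
Rancher 5: others sum to 76; max(0, 81 - 76) = 5.
Total collected = 21 + 17 + 12 + 0 + 5 = 55.

55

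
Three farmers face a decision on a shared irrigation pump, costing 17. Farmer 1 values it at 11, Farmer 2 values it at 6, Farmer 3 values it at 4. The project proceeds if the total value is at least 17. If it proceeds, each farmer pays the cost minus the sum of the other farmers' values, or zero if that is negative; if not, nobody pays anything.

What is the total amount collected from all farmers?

9

Total value 21 ≥ cost 17, so it is built.
Farmer 1: others sum to 10; max(0, 17 - 10) = 7.
Farmer 2: others sum to 15; max(0, 17 - 15) = 2.
Farmer 3: others sum to 17; max(0, 17 - 17) = 0.
Total collected = 7 + 2 + 0 = 9.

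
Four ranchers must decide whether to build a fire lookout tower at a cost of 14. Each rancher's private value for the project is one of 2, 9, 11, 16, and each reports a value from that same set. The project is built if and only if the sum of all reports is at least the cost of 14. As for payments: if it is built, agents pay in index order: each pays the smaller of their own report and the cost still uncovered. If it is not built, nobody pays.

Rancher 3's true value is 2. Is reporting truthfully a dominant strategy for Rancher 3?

Check each profile of the others' reports and compare truth against every alternative report.
Others report (2, 2, 2): truth gives 0, best alternative gives -7.
Others report (2, 2, 9): truth gives 0, best alternative gives -7.
Others report (2, 2, 11): truth gives 0, best alternative gives -7.
Others report (2, 2, 16): truth gives 0, best alternative gives -7.
Others report (2, 9, 2): truth gives 0, best alternative gives -1.
Others report (2, 9, 9): truth gives 0, best alternative gives -1.
(Remaining 58 profiles checked similarly; truth is weakly best in each.)
In every case the truthful report is at least as good as any alternative, so it is a dominant strategy.

Yes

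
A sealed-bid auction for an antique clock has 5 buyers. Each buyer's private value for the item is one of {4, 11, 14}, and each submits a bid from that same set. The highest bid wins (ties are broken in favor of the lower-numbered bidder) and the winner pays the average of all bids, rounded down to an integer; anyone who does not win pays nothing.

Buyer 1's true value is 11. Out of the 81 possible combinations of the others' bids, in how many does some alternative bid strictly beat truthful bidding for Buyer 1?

Others bid (4, 4, 4, 4): truth gives 6; bid 4 gives 7 > 6. Violating.
Others bid (4, 4, 4, 14): truth gives 0; bid 14 gives 3 > 0. Violating.
Others bid (4, 4, 11, 14): truth gives 0; bid 14 gives 2 > 0. Violating.
Others bid (4, 4, 14, 4): truth gives 0; bid 14 gives 3 > 0. Violating.
Others bid (4, 4, 4, 11): truth gives 5; no alternative beats it.
Others bid (4, 4, 11, 4): truth gives 5; no alternative beats it.
(Checking all 81 profiles: 35 have a profitable deviation, 46 do not.)

35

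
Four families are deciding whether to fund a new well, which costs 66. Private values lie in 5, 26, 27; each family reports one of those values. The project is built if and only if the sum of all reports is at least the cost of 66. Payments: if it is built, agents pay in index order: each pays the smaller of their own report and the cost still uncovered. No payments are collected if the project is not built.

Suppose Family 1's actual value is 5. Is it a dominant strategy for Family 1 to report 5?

Check each profile of the others' reports and compare truth against every alternative report.
Others report (5, 26, 26): truth gives 0, best alternative gives -21.
Others report (5, 26, 27): truth gives 0, best alternative gives -21.
Others report (5, 27, 26): truth gives 0, best alternative gives -21.
Others report (5, 27, 27): truth gives 0, best alternative gives -21.
Others report (26, 5, 26): truth gives 0, best alternative gives -21.
Others report (26, 5, 27): truth gives 0, best alternative gives -21.
(Remaining 21 profiles checked similarly; truth is weakly best in each.)
In every case the truthful report is at least as good as any alternative, so it is a dominant strategy.

Yes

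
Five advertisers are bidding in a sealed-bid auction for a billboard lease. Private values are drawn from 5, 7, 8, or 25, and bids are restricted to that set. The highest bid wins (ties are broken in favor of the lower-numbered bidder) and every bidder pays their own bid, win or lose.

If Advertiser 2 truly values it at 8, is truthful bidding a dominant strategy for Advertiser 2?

No

Consider the case where Advertiser 1 bids 5, Advertiser 3 bids 5, Advertiser 4 bids 5 and Advertiser 5 bids 5.
Truthful bid 8: wins, pays 8, utility 8 - 8 = 0.
Bid 7 instead: wins, pays 7, utility 8 - 7 = 1.
Since 1 > 0, bidding 7 is strictly better here, so truthful bidding is not dominant.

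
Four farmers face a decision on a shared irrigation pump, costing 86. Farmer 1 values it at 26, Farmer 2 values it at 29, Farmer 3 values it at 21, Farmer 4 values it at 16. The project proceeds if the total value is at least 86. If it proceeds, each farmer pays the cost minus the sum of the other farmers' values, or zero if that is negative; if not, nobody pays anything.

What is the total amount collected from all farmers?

Total value 92 ≥ cost 86, so it is built.
Farmer 1: others sum to 66; max(0, 86 - 66) = 20.
Farmer 2: others sum to 63; max(0, 86 - 63) = 23.
Farmer 3: others sum to 71; max(0, 86 - 71) = 15.
Farmer 4: others sum to 76; max(0, 86 - 76) = 10.
Total collected = 20 + 23 + 15 + 10 = 68.

68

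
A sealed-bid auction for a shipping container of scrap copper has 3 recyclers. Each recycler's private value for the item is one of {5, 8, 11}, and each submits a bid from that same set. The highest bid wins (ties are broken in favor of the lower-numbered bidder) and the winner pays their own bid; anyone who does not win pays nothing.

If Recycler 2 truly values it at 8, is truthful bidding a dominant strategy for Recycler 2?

Yes

Check each profile of the others' bids and compare truth against every alternative bid.
Others bid (5, 5): truth gives 0, best alternative gives 0.
Others bid (5, 8): truth gives 0, best alternative gives 0.
Others bid (5, 11): truth gives 0, best alternative gives 0.
Others bid (8, 5): truth gives 0, best alternative gives 0.
Others bid (8, 8): truth gives 0, best alternative gives 0.
Others bid (8, 11): truth gives 0, best alternative gives 0.
(Remaining 3 profiles checked similarly; truth is weakly best in each.)
In every case the truthful bid is at least as good as any alternative, so it is a dominant strategy.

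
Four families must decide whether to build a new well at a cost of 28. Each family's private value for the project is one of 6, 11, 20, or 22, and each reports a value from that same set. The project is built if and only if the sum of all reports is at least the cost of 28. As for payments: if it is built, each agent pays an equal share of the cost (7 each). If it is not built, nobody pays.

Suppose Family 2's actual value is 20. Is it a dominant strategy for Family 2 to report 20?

Check each profile of the others' reports and compare truth against every alternative report.
Others report (6, 6, 6): truth gives 13, best alternative gives 13.
Others report (6, 6, 11): truth gives 13, best alternative gives 13.
Others report (6, 6, 20): truth gives 13, best alternative gives 13.
Others report (6, 6, 22): truth gives 13, best alternative gives 13.
Others report (6, 11, 6): truth gives 13, best alternative gives 13.
Others report (6, 11, 11): truth gives 13, best alternative gives 13.
(Remaining 58 profiles checked similarly; truth is weakly best in each.)
In every case the truthful report is at least as good as any alternative, so it is a dominant strategy.

Yes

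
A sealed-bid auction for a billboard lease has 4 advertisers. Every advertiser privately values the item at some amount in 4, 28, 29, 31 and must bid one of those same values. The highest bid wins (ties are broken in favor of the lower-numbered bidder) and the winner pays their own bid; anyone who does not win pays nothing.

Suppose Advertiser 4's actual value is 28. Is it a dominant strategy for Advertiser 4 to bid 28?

Yes

Check each profile of the others' bids and compare truth against every alternative bid.
Others bid (4, 4, 4): truth gives 0, best alternative gives 0.
Others bid (4, 4, 28): truth gives 0, best alternative gives 0.
Others bid (4, 4, 29): truth gives 0, best alternative gives 0.
Others bid (4, 4, 31): truth gives 0, best alternative gives 0.
Others bid (4, 28, 4): truth gives 0, best alternative gives 0.
Others bid (4, 28, 28): truth gives 0, best alternative gives 0.
(Remaining 58 profiles checked similarly; truth is weakly best in each.)
In every case the truthful bid is at least as good as any alternative, so it is a dominant strategy.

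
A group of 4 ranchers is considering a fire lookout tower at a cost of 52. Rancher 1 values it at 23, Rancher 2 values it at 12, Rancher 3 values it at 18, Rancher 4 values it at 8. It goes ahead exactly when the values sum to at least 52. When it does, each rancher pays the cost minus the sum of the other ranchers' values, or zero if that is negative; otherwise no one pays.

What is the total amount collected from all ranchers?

Total value 61 ≥ cost 52, so it is built.
Rancher 1: others sum to 38; max(0, 52 - 38) = 14.
Rancher 2: others sum to 49; max(0, 52 - 49) = 3.
Rancher 3: others sum to 43; max(0, 52 - 43) = 9.
Rancher 4: others sum to 53; max(0, 52 - 53) = 0.
Total collected = 14 + 3 + 9 + 0 = 26.

26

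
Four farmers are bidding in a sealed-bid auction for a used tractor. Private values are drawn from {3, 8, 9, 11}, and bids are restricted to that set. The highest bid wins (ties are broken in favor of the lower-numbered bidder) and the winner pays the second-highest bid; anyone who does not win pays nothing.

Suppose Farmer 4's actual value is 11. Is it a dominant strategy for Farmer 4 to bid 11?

Yes

Check each profile of the others' bids and compare truth against every alternative bid.
Others bid (3, 3, 9): truth gives 2, best alternative gives 0.
Others bid (3, 8, 9): truth gives 2, best alternative gives 0.
Others bid (3, 9, 3): truth gives 2, best alternative gives 0.
Others bid (3, 9, 8): truth gives 2, best alternative gives 0.
Others bid (3, 9, 9): truth gives 2, best alternative gives 0.
Others bid (8, 3, 9): truth gives 2, best alternative gives 0.
(Remaining 58 profiles checked similarly; truth is weakly best in each.)
In every case the truthful bid is at least as good as any alternative, so it is a dominant strategy.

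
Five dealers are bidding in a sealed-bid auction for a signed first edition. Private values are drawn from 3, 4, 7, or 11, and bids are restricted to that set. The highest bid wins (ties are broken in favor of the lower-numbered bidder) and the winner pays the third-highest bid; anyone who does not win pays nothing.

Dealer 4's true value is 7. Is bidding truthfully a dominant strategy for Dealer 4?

No

Consider the case where Dealer 1 bids 3, Dealer 2 bids 3, Dealer 3 bids 3 and Dealer 5 bids 11.
Truthful bid 7: loses, pays 0, utility 0.
Bid 11 instead: wins, pays 3, utility 7 - 3 = 4.
Since 4 > 0, bidding 11 is strictly better here, so truthful bidding is not dominant.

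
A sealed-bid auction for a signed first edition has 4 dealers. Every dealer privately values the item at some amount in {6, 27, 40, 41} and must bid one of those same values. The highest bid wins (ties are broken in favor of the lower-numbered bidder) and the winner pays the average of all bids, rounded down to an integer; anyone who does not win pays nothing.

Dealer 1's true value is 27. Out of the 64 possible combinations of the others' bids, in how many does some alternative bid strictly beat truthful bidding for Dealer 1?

Others bid (6, 6, 6): truth gives 16; bid 6 gives 21 > 16. Violating.
Others bid (6, 6, 40): truth gives 0; bid 40 gives 4 > 0. Violating.
Others bid (6, 6, 41): truth gives 0; bid 41 gives 4 > 0. Violating.
Others bid (6, 40, 6): truth gives 0; bid 40 gives 4 > 0. Violating.
Others bid (6, 6, 27): truth gives 11; no alternative beats it.
Others bid (6, 27, 6): truth gives 11; no alternative beats it.
(Checking all 64 profiles: 7 have a profitable deviation, 57 do not.)

7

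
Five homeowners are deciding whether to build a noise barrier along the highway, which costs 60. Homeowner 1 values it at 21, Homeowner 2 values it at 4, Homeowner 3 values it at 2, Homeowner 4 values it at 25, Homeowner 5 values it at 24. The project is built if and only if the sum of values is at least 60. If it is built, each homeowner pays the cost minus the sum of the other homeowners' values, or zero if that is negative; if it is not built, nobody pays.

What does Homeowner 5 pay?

Total value 76 ≥ cost 60, so the project is built.
The other homeowners' values sum to 52.
Cost minus that sum is 60 - 52 = 8.

8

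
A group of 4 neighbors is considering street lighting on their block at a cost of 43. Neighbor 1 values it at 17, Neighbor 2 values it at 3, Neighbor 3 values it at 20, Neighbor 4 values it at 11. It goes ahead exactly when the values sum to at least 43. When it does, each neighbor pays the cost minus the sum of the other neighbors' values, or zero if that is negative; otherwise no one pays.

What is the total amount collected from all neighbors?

24

Total value 51 ≥ cost 43, so it is built.
Neighbor 1: others sum to 34; max(0, 43 - 34) = 9.
Neighbor 2: others sum to 48; max(0, 43 - 48) = 0.
Neighbor 3: others sum to 31; max(0, 43 - 31) = 12.
Neighbor 4: others sum to 40; max(0, 43 - 40) = 3.
Total collected = 9 + 0 + 12 + 3 = 24.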